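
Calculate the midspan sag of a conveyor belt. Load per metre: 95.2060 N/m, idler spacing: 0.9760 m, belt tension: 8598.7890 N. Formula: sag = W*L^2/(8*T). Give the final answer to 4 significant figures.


sag = 95.2060 * 0.9760^2 / (8 * 8598.7890)
sag = 0.001318 m


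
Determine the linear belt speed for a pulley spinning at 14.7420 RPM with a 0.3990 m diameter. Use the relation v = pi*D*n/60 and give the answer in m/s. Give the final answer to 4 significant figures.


v = pi * 0.3990 * 14.7420 / 60
v = 0.3080 m/s


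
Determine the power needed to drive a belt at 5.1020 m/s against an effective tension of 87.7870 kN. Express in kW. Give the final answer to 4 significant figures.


P = Te * v = 87.7870 * 5.1020
P = 447.9 kW


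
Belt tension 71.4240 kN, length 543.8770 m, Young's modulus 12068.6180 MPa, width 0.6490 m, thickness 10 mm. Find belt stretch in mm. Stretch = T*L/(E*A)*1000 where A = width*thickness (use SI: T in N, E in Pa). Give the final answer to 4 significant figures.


A = 0.6490 * 0.01 = 0.00649 m^2
Stretch = 71.4240*1000 * 543.8770 / (12068.6180e6 * 0.00649) * 1000
Stretch = 496.0 mm


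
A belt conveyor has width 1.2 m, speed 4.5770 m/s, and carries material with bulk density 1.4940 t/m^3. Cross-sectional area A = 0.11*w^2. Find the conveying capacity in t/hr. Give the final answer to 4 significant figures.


A = 0.11 * 1.2^2 = 0.1584 m^2
C = 0.1584 * 4.5770 * 1.4940 * 3600
C = 3899 t/hr


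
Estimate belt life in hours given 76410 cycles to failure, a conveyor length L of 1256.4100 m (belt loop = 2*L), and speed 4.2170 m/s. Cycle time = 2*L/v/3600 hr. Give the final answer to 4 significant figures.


cycle_time = 2 * 1256.4100 / 4.2170 / 3600 = 0.165522 hr
life = 76410 * 0.165522 = 12650 hours


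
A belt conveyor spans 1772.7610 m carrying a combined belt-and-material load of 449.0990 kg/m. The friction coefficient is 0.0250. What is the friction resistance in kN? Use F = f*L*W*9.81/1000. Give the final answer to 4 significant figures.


F = 0.0250 * 1772.7610 * 449.0990 * 9.81 / 1000
F = 195.3 kN


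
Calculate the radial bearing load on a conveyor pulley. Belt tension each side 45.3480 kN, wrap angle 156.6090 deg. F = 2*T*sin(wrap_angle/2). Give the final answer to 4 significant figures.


F = 2 * 45.3480 * sin(156.6090/2 deg)
F = 88.81 kN


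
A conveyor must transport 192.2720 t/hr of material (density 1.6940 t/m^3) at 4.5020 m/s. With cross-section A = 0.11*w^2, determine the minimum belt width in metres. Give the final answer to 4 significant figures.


A_req = 192.2720 / (4.5020 * 1.6940 * 3600) = 0.00700317 m^2
w = sqrt(0.00700317 / 0.11)
w = 0.2523 m


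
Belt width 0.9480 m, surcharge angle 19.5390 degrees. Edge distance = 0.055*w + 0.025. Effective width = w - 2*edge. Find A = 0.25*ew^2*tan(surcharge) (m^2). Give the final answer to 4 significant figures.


edge = 0.055*0.9480 + 0.025 = 0.07714 m
ew = 0.9480 - 2*0.07714 = 0.79372 m
A = 0.25 * 0.79372^2 * tan(19.5390 deg)
A = 0.05589 m^2


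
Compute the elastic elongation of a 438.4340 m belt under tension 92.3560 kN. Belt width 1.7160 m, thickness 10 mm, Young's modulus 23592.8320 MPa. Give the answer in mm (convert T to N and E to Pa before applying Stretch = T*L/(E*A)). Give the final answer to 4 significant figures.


A = 1.7160 * 0.01 = 0.01716 m^2
Stretch = 92.3560*1000 * 438.4340 / (23592.8320e6 * 0.01716) * 1000
Stretch = 100.0 mm


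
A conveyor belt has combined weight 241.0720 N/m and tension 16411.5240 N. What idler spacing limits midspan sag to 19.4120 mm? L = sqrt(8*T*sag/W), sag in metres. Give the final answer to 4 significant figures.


sag = 19.4120/1000 = 0.019412 m
L = sqrt(8 * 16411.5240 * 0.019412 / 241.0720)
L = 3.251 m


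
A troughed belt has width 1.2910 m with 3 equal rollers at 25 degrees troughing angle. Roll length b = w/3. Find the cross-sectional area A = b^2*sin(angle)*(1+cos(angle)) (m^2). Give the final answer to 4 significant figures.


b = 1.2910/3 = 0.430333 m
A = 0.430333^2 * sin(25 deg) * (1 + cos(25 deg))
A = 0.1492 m^2


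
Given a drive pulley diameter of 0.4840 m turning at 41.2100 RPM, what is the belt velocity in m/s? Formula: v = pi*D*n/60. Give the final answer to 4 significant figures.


v = pi * 0.4840 * 41.2100 / 60
v = 1.044 m/s


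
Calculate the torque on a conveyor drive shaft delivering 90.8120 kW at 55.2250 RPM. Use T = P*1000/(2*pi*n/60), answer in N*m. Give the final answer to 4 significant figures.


omega = 2*pi*55.2250/60 = 5.78315 rad/s
T = 90.8120*1000 / 5.78315
T = 15700 N*m


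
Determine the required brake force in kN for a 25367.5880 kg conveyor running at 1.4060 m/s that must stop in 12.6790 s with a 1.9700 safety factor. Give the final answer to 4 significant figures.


F = 25367.5880 * 1.4060 / 12.6790 * 1.9700 / 1000
F = 5.542 kN


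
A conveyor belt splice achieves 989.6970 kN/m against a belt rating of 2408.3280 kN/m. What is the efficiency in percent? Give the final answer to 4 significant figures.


Eff = 989.6970 / 2408.3280 * 100
Eff = 41.09 %


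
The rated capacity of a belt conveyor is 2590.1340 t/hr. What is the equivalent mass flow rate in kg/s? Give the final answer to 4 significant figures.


m_dot = 2590.1340 * 1000 / 3600
m_dot = 719.5 kg/s


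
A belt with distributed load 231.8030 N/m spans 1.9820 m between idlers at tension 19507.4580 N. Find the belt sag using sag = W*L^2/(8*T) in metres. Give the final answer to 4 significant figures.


sag = 231.8030 * 1.9820^2 / (8 * 19507.4580)
sag = 0.005835 m


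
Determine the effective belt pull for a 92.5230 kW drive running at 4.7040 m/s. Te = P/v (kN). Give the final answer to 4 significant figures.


Te = P / v = 92.5230 / 4.7040
Te = 19.67 kN


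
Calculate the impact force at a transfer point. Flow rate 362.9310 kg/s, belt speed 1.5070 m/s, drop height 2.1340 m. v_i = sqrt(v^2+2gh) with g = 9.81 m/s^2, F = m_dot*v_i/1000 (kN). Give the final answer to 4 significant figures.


v_i = sqrt(1.5070^2 + 2*9.81*2.1340) = 6.6438 m/s
F = 362.9310 * 6.6438 / 1000
F = 2.411 kN


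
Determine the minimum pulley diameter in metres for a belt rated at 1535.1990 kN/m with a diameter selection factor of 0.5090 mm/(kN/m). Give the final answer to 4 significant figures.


D = 1535.1990 * 0.5090 / 1000
D = 0.7814 m


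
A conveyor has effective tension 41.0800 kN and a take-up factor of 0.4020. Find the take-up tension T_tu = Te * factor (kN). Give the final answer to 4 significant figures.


T_tu = 41.0800 * 0.4020
T_tu = 16.51 kN


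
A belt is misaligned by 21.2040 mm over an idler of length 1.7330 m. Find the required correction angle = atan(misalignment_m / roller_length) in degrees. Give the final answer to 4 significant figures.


misalign_m = 21.2040 / 1000 = 0.021204 m
angle = atan(0.021204 / 1.7330)
angle = 0.7010 deg


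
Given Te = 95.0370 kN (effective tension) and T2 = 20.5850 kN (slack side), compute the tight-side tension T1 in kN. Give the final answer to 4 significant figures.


T1 = Te + T2 = 95.0370 + 20.5850
T1 = 115.6 kN


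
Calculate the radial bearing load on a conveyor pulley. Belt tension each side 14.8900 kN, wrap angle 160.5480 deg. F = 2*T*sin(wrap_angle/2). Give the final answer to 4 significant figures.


F = 2 * 14.8900 * sin(160.5480/2 deg)
F = 29.35 kN


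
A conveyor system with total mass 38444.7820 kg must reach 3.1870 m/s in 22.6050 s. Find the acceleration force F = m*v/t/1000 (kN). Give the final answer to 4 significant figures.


F = 38444.7820 * 3.1870 / 22.6050 / 1000
F = 5.420 kN


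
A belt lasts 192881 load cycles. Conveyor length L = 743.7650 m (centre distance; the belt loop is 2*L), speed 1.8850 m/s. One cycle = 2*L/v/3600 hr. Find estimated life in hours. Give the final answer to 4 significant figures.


cycle_time = 2 * 743.7650 / 1.8850 / 3600 = 0.219206 hr
life = 192881 * 0.219206 = 42280 hours


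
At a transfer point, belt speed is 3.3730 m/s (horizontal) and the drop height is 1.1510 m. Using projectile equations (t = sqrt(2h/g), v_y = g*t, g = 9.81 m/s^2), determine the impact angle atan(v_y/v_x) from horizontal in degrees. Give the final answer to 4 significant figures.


t = sqrt(2*1.1510/9.81) = 0.484416 s
v_y = 9.81 * 0.484416 = 4.75212 m/s
angle = atan(4.75212 / 3.3730) = 54.63 deg


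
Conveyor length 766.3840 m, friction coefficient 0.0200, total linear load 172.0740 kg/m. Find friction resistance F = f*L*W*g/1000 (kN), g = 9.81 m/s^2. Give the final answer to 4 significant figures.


F = 0.0200 * 766.3840 * 172.0740 * 9.81 / 1000
F = 25.87 kN


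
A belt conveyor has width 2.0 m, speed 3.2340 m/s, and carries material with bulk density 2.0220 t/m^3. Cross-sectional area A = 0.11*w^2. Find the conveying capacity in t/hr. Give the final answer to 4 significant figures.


A = 0.11 * 2.0^2 = 0.44 m^2
C = 0.44 * 3.2340 * 2.0220 * 3600
C = 10360 t/hr


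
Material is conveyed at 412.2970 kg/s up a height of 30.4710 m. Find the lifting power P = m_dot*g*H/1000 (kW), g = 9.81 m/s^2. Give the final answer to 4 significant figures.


P = 412.2970 * 9.81 * 30.4710 / 1000
P = 123.2 kW


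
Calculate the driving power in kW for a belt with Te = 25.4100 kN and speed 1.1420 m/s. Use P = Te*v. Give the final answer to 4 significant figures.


P = Te * v = 25.4100 * 1.1420
P = 29.02 kW


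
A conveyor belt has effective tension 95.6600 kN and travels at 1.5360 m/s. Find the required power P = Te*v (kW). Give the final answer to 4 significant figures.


P = Te * v = 95.6600 * 1.5360
P = 146.9 kW


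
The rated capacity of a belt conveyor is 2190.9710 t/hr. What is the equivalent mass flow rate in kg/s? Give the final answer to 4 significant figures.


m_dot = 2190.9710 * 1000 / 3600
m_dot = 608.6 kg/s


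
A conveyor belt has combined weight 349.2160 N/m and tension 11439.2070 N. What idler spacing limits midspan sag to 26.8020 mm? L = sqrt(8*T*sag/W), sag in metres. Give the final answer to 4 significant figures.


sag = 26.8020/1000 = 0.026802 m
L = sqrt(8 * 11439.2070 * 0.026802 / 349.2160)
L = 2.650 m


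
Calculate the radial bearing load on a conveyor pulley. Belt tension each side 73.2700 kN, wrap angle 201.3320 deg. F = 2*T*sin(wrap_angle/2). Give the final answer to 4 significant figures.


F = 2 * 73.2700 * sin(201.3320/2 deg)
F = 144.0 kN


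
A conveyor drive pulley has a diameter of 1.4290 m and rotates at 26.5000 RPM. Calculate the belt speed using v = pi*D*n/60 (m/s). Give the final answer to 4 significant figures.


v = pi * 1.4290 * 26.5000 / 60
v = 1.983 m/s


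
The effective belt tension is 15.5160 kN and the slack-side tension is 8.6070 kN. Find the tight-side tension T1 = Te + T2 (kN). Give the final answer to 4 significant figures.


T1 = Te + T2 = 15.5160 + 8.6070
T1 = 24.12 kN


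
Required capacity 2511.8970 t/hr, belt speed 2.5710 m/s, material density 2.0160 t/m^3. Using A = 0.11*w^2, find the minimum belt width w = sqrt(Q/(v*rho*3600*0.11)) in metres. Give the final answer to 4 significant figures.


A_req = 2511.8970 / (2.5710 * 2.0160 * 3600) = 0.134619 m^2
w = sqrt(0.134619 / 0.11)
w = 1.106 m


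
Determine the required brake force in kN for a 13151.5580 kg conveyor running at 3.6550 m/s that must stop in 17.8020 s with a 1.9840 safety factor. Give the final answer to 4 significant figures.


F = 13151.5580 * 3.6550 / 17.8020 * 1.9840 / 1000
F = 5.357 kN


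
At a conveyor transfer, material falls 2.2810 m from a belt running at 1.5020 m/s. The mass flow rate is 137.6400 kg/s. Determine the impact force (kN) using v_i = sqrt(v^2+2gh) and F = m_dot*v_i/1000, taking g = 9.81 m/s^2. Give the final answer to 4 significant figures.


v_i = sqrt(1.5020^2 + 2*9.81*2.2810) = 6.85633 m/s
F = 137.6400 * 6.85633 / 1000
F = 0.9437 kN


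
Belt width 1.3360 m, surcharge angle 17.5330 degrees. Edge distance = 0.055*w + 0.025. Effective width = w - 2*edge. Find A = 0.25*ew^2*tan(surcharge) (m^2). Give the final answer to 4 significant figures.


edge = 0.055*1.3360 + 0.025 = 0.09848 m
ew = 1.3360 - 2*0.09848 = 1.13904 m
A = 0.25 * 1.13904^2 * tan(17.5330 deg)
A = 0.1025 m^2


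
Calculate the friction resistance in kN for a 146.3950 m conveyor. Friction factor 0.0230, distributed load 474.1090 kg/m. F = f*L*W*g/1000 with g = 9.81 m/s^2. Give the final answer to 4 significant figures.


F = 0.0230 * 146.3950 * 474.1090 * 9.81 / 1000
F = 15.66 kN


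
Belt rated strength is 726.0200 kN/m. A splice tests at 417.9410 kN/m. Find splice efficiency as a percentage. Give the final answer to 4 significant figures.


Eff = 417.9410 / 726.0200 * 100
Eff = 57.57 %


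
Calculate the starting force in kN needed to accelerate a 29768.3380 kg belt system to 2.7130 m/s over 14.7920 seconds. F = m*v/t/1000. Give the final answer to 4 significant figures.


F = 29768.3380 * 2.7130 / 14.7920 / 1000
F = 5.460 kN


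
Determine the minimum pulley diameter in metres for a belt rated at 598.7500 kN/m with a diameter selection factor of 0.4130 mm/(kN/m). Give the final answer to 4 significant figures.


D = 598.7500 * 0.4130 / 1000
D = 0.2473 m


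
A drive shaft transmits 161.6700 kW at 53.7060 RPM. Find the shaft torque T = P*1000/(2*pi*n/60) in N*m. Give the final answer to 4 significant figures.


omega = 2*pi*53.7060/60 = 5.62408 rad/s
T = 161.6700*1000 / 5.62408
T = 28750 N*m


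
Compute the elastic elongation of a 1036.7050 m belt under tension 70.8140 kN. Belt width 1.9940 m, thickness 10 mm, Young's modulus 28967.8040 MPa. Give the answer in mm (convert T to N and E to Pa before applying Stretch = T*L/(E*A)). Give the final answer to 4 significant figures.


A = 1.9940 * 0.01 = 0.01994 m^2
Stretch = 70.8140*1000 * 1036.7050 / (28967.8040e6 * 0.01994) * 1000
Stretch = 127.1 mm


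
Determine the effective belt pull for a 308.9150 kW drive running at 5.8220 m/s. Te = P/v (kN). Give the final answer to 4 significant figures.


Te = P / v = 308.9150 / 5.8220
Te = 53.06 kN


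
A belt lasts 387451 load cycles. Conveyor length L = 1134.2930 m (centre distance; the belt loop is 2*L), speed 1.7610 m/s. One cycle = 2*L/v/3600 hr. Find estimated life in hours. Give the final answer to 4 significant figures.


cycle_time = 2 * 1134.2930 / 1.7610 / 3600 = 0.357844 hr
life = 387451 * 0.357844 = 138600 hours


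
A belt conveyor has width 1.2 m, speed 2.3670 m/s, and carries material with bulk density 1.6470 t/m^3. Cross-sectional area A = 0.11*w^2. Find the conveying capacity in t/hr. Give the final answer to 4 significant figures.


A = 0.11 * 1.2^2 = 0.1584 m^2
C = 0.1584 * 2.3670 * 1.6470 * 3600
C = 2223 t/hr


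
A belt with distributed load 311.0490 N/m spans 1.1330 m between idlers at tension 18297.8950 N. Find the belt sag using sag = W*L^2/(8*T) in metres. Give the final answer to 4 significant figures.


sag = 311.0490 * 1.1330^2 / (8 * 18297.8950)
sag = 0.002728 m


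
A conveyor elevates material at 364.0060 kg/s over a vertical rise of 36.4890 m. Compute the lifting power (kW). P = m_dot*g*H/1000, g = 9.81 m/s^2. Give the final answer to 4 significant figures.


P = 364.0060 * 9.81 * 36.4890 / 1000
P = 130.3 kW


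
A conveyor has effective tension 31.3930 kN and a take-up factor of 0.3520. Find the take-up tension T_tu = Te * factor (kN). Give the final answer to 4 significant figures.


T_tu = 31.3930 * 0.3520
T_tu = 11.05 kN


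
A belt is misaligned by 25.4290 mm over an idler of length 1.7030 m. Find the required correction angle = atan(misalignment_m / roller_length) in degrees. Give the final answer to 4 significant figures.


misalign_m = 25.4290 / 1000 = 0.025429 m
angle = atan(0.025429 / 1.7030)
angle = 0.8555 deg


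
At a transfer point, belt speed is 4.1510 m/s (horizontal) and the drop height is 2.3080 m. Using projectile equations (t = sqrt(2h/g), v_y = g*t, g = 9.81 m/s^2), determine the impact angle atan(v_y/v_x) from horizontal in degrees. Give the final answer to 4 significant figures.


t = sqrt(2*2.3080/9.81) = 0.685959 s
v_y = 9.81 * 0.685959 = 6.72926 m/s
angle = atan(6.72926 / 4.1510) = 58.33 deg


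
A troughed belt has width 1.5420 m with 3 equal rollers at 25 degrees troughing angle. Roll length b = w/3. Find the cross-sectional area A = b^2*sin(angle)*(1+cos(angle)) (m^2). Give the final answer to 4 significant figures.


b = 1.5420/3 = 0.514 m
A = 0.514^2 * sin(25 deg) * (1 + cos(25 deg))
A = 0.2128 m^2


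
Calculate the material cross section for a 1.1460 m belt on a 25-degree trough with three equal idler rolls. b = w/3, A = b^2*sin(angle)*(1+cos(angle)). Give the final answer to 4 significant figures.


b = 1.1460/3 = 0.382 m
A = 0.382^2 * sin(25 deg) * (1 + cos(25 deg))
A = 0.1176 m^2


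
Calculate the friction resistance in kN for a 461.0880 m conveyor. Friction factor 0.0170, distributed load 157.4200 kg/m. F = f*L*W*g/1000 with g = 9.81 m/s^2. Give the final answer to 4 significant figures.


F = 0.0170 * 461.0880 * 157.4200 * 9.81 / 1000
F = 12.10 kN


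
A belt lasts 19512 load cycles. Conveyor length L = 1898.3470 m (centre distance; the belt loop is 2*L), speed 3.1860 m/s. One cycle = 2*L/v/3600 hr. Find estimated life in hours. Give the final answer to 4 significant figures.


cycle_time = 2 * 1898.3470 / 3.1860 / 3600 = 0.331022 hr
life = 19512 * 0.331022 = 6459 hours


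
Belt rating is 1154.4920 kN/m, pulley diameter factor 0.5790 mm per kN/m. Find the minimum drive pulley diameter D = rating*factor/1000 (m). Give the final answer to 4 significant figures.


D = 1154.4920 * 0.5790 / 1000
D = 0.6685 m


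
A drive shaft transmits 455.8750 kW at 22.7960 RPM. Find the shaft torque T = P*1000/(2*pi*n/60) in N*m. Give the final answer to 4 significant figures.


omega = 2*pi*22.7960/60 = 2.38719 rad/s
T = 455.8750*1000 / 2.38719
T = 191000 N*m


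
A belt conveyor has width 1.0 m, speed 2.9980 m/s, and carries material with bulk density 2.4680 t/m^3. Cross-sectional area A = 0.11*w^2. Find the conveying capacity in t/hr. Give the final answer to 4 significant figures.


A = 0.11 * 1.0^2 = 0.11 m^2
C = 0.11 * 2.9980 * 2.4680 * 3600
C = 2930 t/hr


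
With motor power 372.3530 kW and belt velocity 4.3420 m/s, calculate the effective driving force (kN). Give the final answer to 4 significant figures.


Te = P / v = 372.3530 / 4.3420
Te = 85.76 kN


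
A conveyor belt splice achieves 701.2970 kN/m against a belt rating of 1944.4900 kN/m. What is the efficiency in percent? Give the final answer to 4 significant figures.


Eff = 701.2970 / 1944.4900 * 100
Eff = 36.07 %


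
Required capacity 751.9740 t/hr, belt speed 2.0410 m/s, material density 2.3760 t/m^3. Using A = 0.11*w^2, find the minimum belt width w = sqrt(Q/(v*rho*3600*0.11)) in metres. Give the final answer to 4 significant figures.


A_req = 751.9740 / (2.0410 * 2.3760 * 3600) = 0.0430736 m^2
w = sqrt(0.0430736 / 0.11)
w = 0.6258 m


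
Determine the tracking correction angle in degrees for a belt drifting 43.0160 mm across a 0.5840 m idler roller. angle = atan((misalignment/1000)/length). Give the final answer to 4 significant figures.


misalign_m = 43.0160 / 1000 = 0.043016 m
angle = atan(0.043016 / 0.5840)
angle = 4.213 deg


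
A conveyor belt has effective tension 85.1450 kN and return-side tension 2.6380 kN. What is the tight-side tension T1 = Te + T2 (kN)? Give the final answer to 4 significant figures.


T1 = Te + T2 = 85.1450 + 2.6380
T1 = 87.78 kN


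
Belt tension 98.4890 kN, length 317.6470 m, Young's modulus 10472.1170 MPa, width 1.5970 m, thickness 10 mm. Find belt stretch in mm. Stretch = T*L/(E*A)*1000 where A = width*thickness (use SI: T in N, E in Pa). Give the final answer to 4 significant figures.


A = 1.5970 * 0.01 = 0.01597 m^2
Stretch = 98.4890*1000 * 317.6470 / (10472.1170e6 * 0.01597) * 1000
Stretch = 187.1 mm


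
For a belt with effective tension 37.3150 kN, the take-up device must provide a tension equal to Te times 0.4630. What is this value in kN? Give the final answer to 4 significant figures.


T_tu = 37.3150 * 0.4630
T_tu = 17.28 kN


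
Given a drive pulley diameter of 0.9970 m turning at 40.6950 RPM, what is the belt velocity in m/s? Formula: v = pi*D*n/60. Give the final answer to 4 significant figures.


v = pi * 0.9970 * 40.6950 / 60
v = 2.124 m/s


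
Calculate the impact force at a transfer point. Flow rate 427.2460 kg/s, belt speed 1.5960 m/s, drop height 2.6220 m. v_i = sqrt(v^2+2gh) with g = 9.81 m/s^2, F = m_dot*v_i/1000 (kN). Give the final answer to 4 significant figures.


v_i = sqrt(1.5960^2 + 2*9.81*2.6220) = 7.34785 m/s
F = 427.2460 * 7.34785 / 1000
F = 3.139 kN


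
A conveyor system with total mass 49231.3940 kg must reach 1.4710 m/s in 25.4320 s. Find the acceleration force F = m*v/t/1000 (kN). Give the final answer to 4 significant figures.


F = 49231.3940 * 1.4710 / 25.4320 / 1000
F = 2.848 kN


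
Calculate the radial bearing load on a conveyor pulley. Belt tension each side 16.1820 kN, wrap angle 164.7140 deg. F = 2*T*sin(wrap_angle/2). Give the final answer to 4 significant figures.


F = 2 * 16.1820 * sin(164.7140/2 deg)
F = 32.08 kN


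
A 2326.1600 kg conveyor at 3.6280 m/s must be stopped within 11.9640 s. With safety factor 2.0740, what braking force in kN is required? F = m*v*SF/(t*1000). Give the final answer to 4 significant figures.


F = 2326.1600 * 3.6280 / 11.9640 * 2.0740 / 1000
F = 1.463 kN


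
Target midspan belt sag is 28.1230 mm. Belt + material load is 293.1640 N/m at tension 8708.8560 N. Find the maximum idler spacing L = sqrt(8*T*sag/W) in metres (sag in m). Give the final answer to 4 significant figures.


sag = 28.1230/1000 = 0.028123 m
L = sqrt(8 * 8708.8560 * 0.028123 / 293.1640)
L = 2.585 m


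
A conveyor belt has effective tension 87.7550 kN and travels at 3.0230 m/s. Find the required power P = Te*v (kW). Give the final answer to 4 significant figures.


P = Te * v = 87.7550 * 3.0230
P = 265.3 kW


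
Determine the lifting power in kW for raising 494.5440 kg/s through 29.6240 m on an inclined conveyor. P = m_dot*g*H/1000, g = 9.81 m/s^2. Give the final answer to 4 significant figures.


P = 494.5440 * 9.81 * 29.6240 / 1000
P = 143.7 kW


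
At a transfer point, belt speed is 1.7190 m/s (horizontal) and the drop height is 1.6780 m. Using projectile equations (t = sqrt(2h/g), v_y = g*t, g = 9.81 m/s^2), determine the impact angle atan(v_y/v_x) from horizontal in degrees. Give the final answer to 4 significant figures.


t = sqrt(2*1.6780/9.81) = 0.584893 s
v_y = 9.81 * 0.584893 = 5.7378 m/s
angle = atan(5.7378 / 1.7190) = 73.32 deg


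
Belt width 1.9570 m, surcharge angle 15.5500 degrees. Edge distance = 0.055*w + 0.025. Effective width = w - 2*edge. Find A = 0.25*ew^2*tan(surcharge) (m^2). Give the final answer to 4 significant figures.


edge = 0.055*1.9570 + 0.025 = 0.132635 m
ew = 1.9570 - 2*0.132635 = 1.69173 m
A = 0.25 * 1.69173^2 * tan(15.5500 deg)
A = 0.1991 m^2


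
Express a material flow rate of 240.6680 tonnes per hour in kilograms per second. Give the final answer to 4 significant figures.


m_dot = 240.6680 * 1000 / 3600
m_dot = 66.85 kg/s


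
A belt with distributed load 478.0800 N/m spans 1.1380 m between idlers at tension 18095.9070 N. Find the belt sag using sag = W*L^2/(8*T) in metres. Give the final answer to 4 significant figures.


sag = 478.0800 * 1.1380^2 / (8 * 18095.9070)
sag = 0.004277 m


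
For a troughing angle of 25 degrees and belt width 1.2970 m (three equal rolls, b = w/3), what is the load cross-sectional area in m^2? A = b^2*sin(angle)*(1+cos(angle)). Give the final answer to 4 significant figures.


b = 1.2970/3 = 0.432333 m
A = 0.432333^2 * sin(25 deg) * (1 + cos(25 deg))
A = 0.1506 m^2


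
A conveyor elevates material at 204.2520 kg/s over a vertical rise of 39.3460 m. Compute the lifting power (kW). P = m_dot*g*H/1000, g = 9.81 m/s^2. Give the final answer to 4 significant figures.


P = 204.2520 * 9.81 * 39.3460 / 1000
P = 78.84 kW


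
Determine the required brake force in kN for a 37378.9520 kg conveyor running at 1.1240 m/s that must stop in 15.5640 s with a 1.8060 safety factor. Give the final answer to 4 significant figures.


F = 37378.9520 * 1.1240 / 15.5640 * 1.8060 / 1000
F = 4.875 kN


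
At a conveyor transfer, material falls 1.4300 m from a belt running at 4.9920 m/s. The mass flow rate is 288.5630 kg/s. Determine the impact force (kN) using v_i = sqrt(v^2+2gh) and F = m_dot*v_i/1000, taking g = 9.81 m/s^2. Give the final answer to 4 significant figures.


v_i = sqrt(4.9920^2 + 2*9.81*1.4300) = 7.27851 m/s
F = 288.5630 * 7.27851 / 1000
F = 2.100 kN


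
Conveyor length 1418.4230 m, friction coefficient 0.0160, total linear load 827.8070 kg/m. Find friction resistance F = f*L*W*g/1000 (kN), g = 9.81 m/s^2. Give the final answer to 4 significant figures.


F = 0.0160 * 1418.4230 * 827.8070 * 9.81 / 1000
F = 184.3 kN


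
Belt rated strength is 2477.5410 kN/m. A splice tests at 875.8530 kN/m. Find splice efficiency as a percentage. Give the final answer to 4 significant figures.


Eff = 875.8530 / 2477.5410 * 100
Eff = 35.35 %


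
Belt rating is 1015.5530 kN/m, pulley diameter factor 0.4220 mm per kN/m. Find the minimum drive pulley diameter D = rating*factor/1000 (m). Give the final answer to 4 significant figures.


D = 1015.5530 * 0.4220 / 1000
D = 0.4286 m


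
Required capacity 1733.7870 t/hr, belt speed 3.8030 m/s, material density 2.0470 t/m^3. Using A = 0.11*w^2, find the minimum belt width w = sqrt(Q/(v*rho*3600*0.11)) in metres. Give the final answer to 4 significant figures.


A_req = 1733.7870 / (3.8030 * 2.0470 * 3600) = 0.0618656 m^2
w = sqrt(0.0618656 / 0.11)
w = 0.7499 m


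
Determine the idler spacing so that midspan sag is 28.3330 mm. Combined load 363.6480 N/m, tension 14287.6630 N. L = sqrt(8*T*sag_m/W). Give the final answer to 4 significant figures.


sag = 28.3330/1000 = 0.028333 m
L = sqrt(8 * 14287.6630 * 0.028333 / 363.6480)
L = 2.984 m


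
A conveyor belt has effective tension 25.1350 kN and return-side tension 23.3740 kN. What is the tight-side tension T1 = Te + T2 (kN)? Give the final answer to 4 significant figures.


T1 = Te + T2 = 25.1350 + 23.3740
T1 = 48.51 kN


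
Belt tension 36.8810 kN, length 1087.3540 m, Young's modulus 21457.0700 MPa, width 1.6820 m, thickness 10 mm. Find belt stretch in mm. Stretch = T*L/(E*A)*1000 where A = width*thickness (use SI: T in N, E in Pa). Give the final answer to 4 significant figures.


A = 1.6820 * 0.01 = 0.01682 m^2
Stretch = 36.8810*1000 * 1087.3540 / (21457.0700e6 * 0.01682) * 1000
Stretch = 111.1 mm


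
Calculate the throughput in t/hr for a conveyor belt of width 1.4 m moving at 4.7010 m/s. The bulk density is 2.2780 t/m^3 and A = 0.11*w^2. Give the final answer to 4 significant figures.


A = 0.11 * 1.4^2 = 0.2156 m^2
C = 0.2156 * 4.7010 * 2.2780 * 3600
C = 8312 t/hr


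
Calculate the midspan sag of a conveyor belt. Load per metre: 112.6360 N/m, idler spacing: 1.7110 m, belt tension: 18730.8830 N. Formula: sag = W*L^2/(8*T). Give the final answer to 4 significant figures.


sag = 112.6360 * 1.7110^2 / (8 * 18730.8830)
sag = 0.002201 m


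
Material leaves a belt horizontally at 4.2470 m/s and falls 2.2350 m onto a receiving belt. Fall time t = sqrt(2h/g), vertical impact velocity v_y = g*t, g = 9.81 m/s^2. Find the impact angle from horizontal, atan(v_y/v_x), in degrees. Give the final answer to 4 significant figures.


t = sqrt(2*2.2350/9.81) = 0.675024 s
v_y = 9.81 * 0.675024 = 6.62199 m/s
angle = atan(6.62199 / 4.2470) = 57.33 deg


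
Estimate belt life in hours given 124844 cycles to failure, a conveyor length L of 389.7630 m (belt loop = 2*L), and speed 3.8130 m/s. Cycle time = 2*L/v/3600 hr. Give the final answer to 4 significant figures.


cycle_time = 2 * 389.7630 / 3.8130 / 3600 = 0.0567886 hr
life = 124844 * 0.0567886 = 7090 hours


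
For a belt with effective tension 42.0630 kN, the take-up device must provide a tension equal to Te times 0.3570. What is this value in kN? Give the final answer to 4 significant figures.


T_tu = 42.0630 * 0.3570
T_tu = 15.02 kN


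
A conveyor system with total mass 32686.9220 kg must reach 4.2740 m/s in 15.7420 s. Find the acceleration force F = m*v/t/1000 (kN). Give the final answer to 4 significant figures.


F = 32686.9220 * 4.2740 / 15.7420 / 1000
F = 8.875 kN


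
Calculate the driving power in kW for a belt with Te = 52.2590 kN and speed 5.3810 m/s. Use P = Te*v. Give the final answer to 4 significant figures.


P = Te * v = 52.2590 * 5.3810
P = 281.2 kW


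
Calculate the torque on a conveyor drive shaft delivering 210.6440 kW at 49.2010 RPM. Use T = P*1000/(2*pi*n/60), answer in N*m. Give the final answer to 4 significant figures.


omega = 2*pi*49.2010/60 = 5.15232 rad/s
T = 210.6440*1000 / 5.15232
T = 40880 N*m


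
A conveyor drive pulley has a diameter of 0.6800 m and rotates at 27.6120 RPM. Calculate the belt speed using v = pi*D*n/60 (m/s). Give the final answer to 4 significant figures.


v = pi * 0.6800 * 27.6120 / 60
v = 0.9831 m/s


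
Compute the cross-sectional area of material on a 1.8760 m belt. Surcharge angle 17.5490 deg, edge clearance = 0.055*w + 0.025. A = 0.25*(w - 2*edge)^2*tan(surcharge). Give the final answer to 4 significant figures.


edge = 0.055*1.8760 + 0.025 = 0.12818 m
ew = 1.8760 - 2*0.12818 = 1.61964 m
A = 0.25 * 1.61964^2 * tan(17.5490 deg)
A = 0.2074 m^2


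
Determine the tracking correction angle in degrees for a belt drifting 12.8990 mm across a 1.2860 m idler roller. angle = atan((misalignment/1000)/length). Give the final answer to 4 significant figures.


misalign_m = 12.8990 / 1000 = 0.012899 m
angle = atan(0.012899 / 1.2860)
angle = 0.5747 deg


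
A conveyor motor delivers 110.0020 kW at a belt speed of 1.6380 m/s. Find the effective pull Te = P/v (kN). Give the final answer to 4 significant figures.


Te = P / v = 110.0020 / 1.6380
Te = 67.16 kN


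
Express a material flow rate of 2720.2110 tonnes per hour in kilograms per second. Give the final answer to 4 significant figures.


m_dot = 2720.2110 * 1000 / 3600
m_dot = 755.6 kg/s


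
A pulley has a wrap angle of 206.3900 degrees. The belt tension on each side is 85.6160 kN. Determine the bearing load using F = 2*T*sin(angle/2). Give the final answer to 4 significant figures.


F = 2 * 85.6160 * sin(206.3900/2 deg)
F = 166.7 kN


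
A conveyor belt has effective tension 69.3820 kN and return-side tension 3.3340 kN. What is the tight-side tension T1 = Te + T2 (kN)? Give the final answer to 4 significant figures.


T1 = Te + T2 = 69.3820 + 3.3340
T1 = 72.72 kN


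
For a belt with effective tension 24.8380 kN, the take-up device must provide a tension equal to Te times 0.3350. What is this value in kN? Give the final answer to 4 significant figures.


T_tu = 24.8380 * 0.3350
T_tu = 8.321 kN


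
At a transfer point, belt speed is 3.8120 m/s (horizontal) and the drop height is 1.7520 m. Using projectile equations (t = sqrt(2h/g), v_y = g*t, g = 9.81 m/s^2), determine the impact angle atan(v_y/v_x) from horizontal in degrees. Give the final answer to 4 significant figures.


t = sqrt(2*1.7520/9.81) = 0.597651 s
v_y = 9.81 * 0.597651 = 5.86296 m/s
angle = atan(5.86296 / 3.8120) = 56.97 deg


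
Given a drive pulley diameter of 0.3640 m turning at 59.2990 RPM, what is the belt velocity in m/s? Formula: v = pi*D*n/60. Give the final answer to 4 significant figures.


v = pi * 0.3640 * 59.2990 / 60
v = 1.130 m/s


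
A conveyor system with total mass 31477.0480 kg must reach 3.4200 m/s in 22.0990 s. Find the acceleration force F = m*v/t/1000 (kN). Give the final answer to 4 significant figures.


F = 31477.0480 * 3.4200 / 22.0990 / 1000
F = 4.871 kN


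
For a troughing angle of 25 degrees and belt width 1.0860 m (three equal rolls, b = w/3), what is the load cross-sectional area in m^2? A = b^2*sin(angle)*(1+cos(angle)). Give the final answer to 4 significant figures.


b = 1.0860/3 = 0.362 m
A = 0.362^2 * sin(25 deg) * (1 + cos(25 deg))
A = 0.1056 m^2


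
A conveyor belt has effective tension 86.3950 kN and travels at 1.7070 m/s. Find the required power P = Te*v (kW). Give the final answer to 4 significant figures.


P = Te * v = 86.3950 * 1.7070
P = 147.5 kW


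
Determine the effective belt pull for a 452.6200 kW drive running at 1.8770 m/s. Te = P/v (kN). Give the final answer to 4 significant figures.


Te = P / v = 452.6200 / 1.8770
Te = 241.1 kN


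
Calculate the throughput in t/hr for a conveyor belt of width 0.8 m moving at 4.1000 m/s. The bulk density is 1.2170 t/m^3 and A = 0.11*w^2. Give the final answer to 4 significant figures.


A = 0.11 * 0.8^2 = 0.0704 m^2
C = 0.0704 * 4.1000 * 1.2170 * 3600
C = 1265 t/hr


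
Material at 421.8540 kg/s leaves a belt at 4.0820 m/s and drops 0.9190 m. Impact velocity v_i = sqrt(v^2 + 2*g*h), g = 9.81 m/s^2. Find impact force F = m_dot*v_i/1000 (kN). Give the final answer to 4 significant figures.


v_i = sqrt(4.0820^2 + 2*9.81*0.9190) = 5.89012 m/s
F = 421.8540 * 5.89012 / 1000
F = 2.485 kN


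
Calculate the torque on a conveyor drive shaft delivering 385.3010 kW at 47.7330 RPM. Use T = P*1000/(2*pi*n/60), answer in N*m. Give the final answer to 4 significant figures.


omega = 2*pi*47.7330/60 = 4.99859 rad/s
T = 385.3010*1000 / 4.99859
T = 77080 N*m


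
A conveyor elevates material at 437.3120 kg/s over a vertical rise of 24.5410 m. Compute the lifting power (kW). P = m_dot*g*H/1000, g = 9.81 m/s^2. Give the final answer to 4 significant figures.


P = 437.3120 * 9.81 * 24.5410 / 1000
P = 105.3 kW


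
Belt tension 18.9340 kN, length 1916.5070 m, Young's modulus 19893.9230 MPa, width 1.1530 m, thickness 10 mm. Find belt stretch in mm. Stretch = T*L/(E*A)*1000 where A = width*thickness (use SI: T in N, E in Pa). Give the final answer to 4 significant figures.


A = 1.1530 * 0.01 = 0.01153 m^2
Stretch = 18.9340*1000 * 1916.5070 / (19893.9230e6 * 0.01153) * 1000
Stretch = 158.2 mm


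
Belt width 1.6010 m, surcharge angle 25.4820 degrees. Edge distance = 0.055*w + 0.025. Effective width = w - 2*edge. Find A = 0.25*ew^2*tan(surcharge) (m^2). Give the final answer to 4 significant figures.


edge = 0.055*1.6010 + 0.025 = 0.113055 m
ew = 1.6010 - 2*0.113055 = 1.37489 m
A = 0.25 * 1.37489^2 * tan(25.4820 deg)
A = 0.2252 m^2


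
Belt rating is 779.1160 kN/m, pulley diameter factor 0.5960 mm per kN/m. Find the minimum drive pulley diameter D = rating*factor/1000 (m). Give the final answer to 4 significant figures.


D = 779.1160 * 0.5960 / 1000
D = 0.4644 m


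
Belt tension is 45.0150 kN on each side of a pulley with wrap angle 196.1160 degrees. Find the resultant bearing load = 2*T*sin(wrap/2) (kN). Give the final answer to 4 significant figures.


F = 2 * 45.0150 * sin(196.1160/2 deg)
F = 89.14 kN


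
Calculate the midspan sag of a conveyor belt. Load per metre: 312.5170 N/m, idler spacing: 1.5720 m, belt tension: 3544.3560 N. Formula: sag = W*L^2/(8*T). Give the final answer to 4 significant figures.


sag = 312.5170 * 1.5720^2 / (8 * 3544.3560)
sag = 0.02724 m


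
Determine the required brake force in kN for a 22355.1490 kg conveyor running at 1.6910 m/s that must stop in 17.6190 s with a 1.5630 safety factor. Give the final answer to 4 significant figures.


F = 22355.1490 * 1.6910 / 17.6190 * 1.5630 / 1000
F = 3.354 kN


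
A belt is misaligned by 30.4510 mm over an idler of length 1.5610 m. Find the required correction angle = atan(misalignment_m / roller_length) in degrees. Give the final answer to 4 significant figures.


misalign_m = 30.4510 / 1000 = 0.030451 m
angle = atan(0.030451 / 1.5610)
angle = 1.118 deg


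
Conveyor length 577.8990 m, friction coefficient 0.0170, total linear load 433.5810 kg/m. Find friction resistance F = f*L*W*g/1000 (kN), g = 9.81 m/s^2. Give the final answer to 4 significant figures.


F = 0.0170 * 577.8990 * 433.5810 * 9.81 / 1000
F = 41.79 kN


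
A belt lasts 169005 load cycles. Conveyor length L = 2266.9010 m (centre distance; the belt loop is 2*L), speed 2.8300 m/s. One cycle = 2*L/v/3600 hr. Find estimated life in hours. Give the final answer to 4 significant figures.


cycle_time = 2 * 2266.9010 / 2.8300 / 3600 = 0.445014 hr
life = 169005 * 0.445014 = 75210 hours


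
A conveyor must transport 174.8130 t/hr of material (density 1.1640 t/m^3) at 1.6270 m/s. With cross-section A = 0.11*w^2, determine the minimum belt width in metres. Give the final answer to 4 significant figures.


A_req = 174.8130 / (1.6270 * 1.1640 * 3600) = 0.0256407 m^2
w = sqrt(0.0256407 / 0.11)
w = 0.4828 m


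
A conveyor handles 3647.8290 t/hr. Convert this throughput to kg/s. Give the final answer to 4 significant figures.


m_dot = 3647.8290 * 1000 / 3600
m_dot = 1013 kg/s


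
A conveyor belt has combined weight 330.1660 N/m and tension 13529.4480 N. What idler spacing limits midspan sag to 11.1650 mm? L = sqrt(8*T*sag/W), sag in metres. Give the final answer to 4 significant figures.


sag = 11.1650/1000 = 0.011165 m
L = sqrt(8 * 13529.4480 * 0.011165 / 330.1660)
L = 1.913 m


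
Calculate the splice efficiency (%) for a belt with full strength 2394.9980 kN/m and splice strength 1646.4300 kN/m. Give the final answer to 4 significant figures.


Eff = 1646.4300 / 2394.9980 * 100
Eff = 68.74 %


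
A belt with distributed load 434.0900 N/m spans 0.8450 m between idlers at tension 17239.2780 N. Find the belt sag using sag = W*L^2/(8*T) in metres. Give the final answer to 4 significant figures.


sag = 434.0900 * 0.8450^2 / (8 * 17239.2780)
sag = 0.002247 m


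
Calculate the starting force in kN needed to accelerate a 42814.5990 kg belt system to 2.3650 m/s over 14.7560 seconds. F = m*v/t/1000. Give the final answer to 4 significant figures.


F = 42814.5990 * 2.3650 / 14.7560 / 1000
F = 6.862 kN


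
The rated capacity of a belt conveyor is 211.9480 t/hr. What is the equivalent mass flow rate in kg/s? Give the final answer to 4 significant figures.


m_dot = 211.9480 * 1000 / 3600
m_dot = 58.87 kg/s


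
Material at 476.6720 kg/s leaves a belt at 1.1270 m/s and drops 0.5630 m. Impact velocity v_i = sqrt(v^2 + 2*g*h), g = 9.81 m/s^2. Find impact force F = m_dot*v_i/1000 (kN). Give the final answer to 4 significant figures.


v_i = sqrt(1.1270^2 + 2*9.81*0.5630) = 3.50944 m/s
F = 476.6720 * 3.50944 / 1000
F = 1.673 kN


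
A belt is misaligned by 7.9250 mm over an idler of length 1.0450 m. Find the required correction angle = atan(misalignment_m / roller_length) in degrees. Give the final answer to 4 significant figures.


misalign_m = 7.9250 / 1000 = 0.007925 m
angle = atan(0.007925 / 1.0450)
angle = 0.4345 deg


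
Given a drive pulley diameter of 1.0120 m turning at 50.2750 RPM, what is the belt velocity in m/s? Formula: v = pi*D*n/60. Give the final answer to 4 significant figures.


v = pi * 1.0120 * 50.2750 / 60
v = 2.664 m/s


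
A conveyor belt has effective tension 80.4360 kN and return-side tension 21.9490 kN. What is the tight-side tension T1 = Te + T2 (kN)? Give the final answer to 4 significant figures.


T1 = Te + T2 = 80.4360 + 21.9490
T1 = 102.4 kN


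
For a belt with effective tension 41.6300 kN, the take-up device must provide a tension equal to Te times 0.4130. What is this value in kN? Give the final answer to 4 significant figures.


T_tu = 41.6300 * 0.4130
T_tu = 17.19 kN


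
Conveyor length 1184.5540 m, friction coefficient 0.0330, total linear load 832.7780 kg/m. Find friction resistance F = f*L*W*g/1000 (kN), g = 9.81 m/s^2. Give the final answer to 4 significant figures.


F = 0.0330 * 1184.5540 * 832.7780 * 9.81 / 1000
F = 319.4 kN
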